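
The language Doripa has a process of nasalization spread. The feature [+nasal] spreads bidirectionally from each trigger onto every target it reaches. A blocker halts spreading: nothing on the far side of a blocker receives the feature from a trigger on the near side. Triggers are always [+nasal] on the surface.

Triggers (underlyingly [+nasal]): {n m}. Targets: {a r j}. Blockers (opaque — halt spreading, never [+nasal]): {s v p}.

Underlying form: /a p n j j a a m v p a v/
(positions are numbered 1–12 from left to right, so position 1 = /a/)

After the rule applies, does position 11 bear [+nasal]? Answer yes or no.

no

From /n/ at 3 rightward: 4 /j/ → [+nasal]; 5 /j/ → [+nasal]; 6 /a/ → [+nasal]; 7 /a/ → [+nasal]; 8 /m/ is itself a trigger — this domain ends here.
From /n/ at 3 leftward: 2 /p/ blocks.
From /m/ at 8 rightward: 9 /v/ blocks.
From /m/ at 8 leftward: 7 /a/ → [+nasal]; 6 /a/ → [+nasal]; 5 /j/ → [+nasal]; 4 /j/ → [+nasal]; 3 /n/ is itself a trigger — this domain ends here.
Targets with no active source: positions 1 11 stay [-nasal].
[+nasal] positions on the surface: 3 4 5 6 7 8.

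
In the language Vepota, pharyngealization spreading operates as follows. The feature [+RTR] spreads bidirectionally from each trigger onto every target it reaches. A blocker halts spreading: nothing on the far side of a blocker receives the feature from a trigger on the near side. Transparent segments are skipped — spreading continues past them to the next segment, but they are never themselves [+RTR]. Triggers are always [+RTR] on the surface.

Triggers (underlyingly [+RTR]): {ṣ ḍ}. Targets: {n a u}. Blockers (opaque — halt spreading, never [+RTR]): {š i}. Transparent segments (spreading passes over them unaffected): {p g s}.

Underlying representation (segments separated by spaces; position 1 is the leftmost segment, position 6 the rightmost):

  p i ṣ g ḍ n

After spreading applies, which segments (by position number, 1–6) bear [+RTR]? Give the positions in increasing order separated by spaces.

From /ṣ/ at 3 rightward: 4 /g/ transparent; 5 /ḍ/ is itself a trigger — this domain ends here.
From /ṣ/ at 3 leftward: 2 /i/ blocks.
From /ḍ/ at 5 rightward: 6 /n/ → [+RTR]; word edge.
From /ḍ/ at 5 leftward: 4 /g/ transparent; 3 /ṣ/ is itself a trigger — this domain ends here.

3 5 6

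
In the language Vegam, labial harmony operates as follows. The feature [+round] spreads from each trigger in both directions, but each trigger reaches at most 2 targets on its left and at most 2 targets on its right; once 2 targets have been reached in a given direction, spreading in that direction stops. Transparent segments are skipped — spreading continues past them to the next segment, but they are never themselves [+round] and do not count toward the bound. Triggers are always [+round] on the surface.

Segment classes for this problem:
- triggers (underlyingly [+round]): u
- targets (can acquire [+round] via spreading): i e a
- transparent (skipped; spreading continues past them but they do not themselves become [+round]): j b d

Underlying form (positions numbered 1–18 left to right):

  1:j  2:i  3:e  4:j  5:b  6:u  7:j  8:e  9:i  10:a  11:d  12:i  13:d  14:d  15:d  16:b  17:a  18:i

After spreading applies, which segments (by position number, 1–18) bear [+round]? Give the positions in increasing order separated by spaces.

2 3 6 8 9

From /u/ at 6 rightward: 7 /j/ transparent; 8 /e/ → [+round]; 9 /i/ → [+round]; bound reached.
From /u/ at 6 leftward: 5 /b/ transparent; 4 /j/ transparent; 3 /e/ → [+round]; 2 /i/ → [+round]; bound reached.
Targets with no active source: positions 10 12 17 18 stay [-round].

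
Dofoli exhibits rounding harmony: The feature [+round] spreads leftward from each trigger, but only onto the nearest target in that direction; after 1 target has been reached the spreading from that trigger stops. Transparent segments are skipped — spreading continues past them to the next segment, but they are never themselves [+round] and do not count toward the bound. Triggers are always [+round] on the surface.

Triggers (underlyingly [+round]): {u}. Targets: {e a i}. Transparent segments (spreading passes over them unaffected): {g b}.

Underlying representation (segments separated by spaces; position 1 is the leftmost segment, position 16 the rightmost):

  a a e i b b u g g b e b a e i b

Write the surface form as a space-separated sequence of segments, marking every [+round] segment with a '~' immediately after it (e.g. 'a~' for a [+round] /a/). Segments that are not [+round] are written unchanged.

From /u/ at 7 leftward: 6 /b/ transparent; 5 /b/ transparent; 4 /i/ → [+round]; bound reached.
Targets with no active source: positions 1 2 3 11 13 14 15 stay [-round].
[+round] positions on the surface: 4 7.

a a e i~ b b u~ g g b e b a e i b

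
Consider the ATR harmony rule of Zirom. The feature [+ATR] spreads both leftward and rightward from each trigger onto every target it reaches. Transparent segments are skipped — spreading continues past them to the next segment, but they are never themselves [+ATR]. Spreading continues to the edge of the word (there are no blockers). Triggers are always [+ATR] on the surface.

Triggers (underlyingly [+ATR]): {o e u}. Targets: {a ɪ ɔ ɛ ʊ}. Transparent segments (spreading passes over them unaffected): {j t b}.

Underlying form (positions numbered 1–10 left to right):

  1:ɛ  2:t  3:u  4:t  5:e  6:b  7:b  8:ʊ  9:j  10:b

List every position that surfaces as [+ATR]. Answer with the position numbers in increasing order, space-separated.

1 3 5 8

From /u/ at 3 rightward: 4 /t/ transparent; 5 /e/ is itself a trigger — this domain ends here.
From /u/ at 3 leftward: 2 /t/ transparent; 1 /ɛ/ → [+ATR]; word edge.
From /e/ at 5 rightward: 6 /b/ transparent; 7 /b/ transparent; 8 /ʊ/ → [+ATR]; 9 /j/ transparent; 10 /b/ transparent; word edge.
From /e/ at 5 leftward: 4 /t/ transparent; 3 /u/ is itself a trigger — this domain ends here.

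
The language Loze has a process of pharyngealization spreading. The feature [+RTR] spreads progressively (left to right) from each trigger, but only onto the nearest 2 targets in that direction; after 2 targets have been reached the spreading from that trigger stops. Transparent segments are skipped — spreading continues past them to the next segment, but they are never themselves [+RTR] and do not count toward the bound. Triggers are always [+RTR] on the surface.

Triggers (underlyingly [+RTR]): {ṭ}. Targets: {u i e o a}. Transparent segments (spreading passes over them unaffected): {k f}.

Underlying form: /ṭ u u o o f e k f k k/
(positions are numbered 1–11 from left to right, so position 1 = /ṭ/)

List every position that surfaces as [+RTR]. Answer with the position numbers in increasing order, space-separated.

1 2 3

From /ṭ/ at 1 rightward: 2 /u/ → [+RTR]; 3 /u/ → [+RTR]; bound reached.
Targets with no active source: positions 4 5 7 stay [-emphatic].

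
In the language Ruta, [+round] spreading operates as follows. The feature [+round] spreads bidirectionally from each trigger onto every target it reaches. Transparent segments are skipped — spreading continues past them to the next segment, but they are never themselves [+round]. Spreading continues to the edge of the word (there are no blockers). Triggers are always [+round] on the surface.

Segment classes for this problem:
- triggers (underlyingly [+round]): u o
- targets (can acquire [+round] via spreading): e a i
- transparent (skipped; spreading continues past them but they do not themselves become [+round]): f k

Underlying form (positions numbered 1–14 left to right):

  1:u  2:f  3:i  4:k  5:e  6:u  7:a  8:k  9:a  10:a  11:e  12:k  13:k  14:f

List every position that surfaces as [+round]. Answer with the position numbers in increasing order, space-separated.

1 3 5 6 7 9 10 11

From /u/ at 1 rightward: 2 /f/ transparent; 3 /i/ → [+round]; 4 /k/ transparent; 5 /e/ → [+round]; 6 /u/ is itself a trigger — this domain ends here.
From /u/ at 1 leftward: word edge.
From /u/ at 6 rightward: 7 /a/ → [+round]; 8 /k/ transparent; 9 /a/ → [+round]; 10 /a/ → [+round]; 11 /e/ → [+round]; 12 /k/ transparent; 13 /k/ transparent; 14 /f/ transparent; word edge.
From /u/ at 6 leftward: 5 /e/ → [+round]; 4 /k/ transparent; 3 /i/ → [+round]; 2 /f/ transparent; 1 /u/ is itself a trigger — this domain ends here.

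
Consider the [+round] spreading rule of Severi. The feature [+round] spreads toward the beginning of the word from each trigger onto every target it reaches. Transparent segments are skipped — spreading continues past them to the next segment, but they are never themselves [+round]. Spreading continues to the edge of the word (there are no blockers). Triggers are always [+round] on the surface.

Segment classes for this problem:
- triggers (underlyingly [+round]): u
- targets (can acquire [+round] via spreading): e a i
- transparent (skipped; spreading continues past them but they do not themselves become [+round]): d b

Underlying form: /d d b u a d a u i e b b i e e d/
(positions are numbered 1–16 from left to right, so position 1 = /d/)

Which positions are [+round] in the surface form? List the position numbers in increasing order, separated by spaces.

4 5 7 8

From /u/ at 4 leftward: 3 /b/ transparent; 2 /d/ transparent; 1 /d/ transparent; word edge.
From /u/ at 8 leftward: 7 /a/ → [+round]; 6 /d/ transparent; 5 /a/ → [+round]; 4 /u/ is itself a trigger — this domain ends here.
Targets with no active source: positions 9 10 13 14 15 stay [-round].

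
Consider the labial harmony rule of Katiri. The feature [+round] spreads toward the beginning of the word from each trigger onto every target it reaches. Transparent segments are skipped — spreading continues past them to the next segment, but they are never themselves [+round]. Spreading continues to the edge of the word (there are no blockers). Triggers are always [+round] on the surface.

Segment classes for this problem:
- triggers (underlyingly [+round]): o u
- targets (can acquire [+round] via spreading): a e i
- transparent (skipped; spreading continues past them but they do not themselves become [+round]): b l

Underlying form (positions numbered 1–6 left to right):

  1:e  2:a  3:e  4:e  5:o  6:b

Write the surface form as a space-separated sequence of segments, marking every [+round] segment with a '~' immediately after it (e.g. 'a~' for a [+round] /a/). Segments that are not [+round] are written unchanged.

From /o/ at 5 leftward: 4 /e/ → [+round]; 3 /e/ → [+round]; 2 /a/ → [+round]; 1 /e/ → [+round]; word edge.
[+round] positions on the surface: 1 2 3 4 5.

e~ a~ e~ e~ o~ b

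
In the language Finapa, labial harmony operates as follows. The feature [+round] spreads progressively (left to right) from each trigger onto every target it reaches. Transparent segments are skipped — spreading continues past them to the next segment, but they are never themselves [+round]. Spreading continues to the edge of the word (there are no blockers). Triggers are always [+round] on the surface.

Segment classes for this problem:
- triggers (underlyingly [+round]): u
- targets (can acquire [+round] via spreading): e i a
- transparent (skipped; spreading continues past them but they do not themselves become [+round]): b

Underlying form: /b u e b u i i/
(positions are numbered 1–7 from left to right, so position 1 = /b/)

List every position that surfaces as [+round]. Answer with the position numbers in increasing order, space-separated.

2 3 5 6 7

From /u/ at 2 rightward: 3 /e/ → [+round]; 4 /b/ transparent; 5 /u/ is itself a trigger — this domain ends here.
From /u/ at 5 rightward: 6 /i/ → [+round]; 7 /i/ → [+round]; word edge.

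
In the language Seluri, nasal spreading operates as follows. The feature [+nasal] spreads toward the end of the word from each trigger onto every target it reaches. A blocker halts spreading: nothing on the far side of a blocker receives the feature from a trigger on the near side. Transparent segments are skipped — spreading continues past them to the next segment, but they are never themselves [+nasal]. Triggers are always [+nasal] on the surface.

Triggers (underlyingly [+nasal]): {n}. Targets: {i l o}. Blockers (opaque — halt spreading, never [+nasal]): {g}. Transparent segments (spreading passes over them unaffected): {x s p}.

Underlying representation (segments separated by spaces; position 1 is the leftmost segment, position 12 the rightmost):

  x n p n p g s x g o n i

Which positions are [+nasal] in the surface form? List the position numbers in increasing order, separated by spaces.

2 4 11 12

From /n/ at 2 rightward: 3 /p/ transparent; 4 /n/ is itself a trigger — this domain ends here.
From /n/ at 4 rightward: 5 /p/ transparent; 6 /g/ blocks.
From /n/ at 11 rightward: 12 /i/ → [+nasal]; word edge.
Target with no active source: position 10 stays [-nasal].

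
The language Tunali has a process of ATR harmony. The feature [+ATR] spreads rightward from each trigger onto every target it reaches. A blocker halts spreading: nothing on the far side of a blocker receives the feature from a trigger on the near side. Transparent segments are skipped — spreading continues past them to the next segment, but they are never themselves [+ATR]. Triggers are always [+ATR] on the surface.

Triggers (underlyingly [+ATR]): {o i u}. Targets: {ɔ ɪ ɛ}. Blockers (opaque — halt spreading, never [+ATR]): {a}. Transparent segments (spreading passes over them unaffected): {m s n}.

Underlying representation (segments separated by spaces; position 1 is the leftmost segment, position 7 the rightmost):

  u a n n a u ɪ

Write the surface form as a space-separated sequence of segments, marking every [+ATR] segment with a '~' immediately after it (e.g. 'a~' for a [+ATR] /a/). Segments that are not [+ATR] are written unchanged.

u~ a n n a u~ ɪ~

From /u/ at 1 rightward: 2 /a/ blocks.
From /u/ at 6 rightward: 7 /ɪ/ → [+ATR]; word edge.
[+ATR] positions on the surface: 1 6 7.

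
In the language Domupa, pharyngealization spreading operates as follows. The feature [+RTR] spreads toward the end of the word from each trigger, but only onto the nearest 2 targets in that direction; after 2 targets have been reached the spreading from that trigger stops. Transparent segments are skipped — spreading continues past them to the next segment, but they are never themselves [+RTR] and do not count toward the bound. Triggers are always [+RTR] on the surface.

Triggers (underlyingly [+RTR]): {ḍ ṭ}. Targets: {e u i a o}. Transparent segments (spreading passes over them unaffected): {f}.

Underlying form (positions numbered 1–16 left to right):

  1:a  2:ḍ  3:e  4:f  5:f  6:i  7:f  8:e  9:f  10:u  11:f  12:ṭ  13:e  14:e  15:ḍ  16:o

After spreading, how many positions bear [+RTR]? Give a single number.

8

From /ḍ/ at 2 rightward: 3 /e/ → [+RTR]; 4 /f/ transparent; 5 /f/ transparent; 6 /i/ → [+RTR]; bound reached.
From /ṭ/ at 12 rightward: 13 /e/ → [+RTR]; 14 /e/ → [+RTR]; bound reached.
From /ḍ/ at 15 rightward: 16 /o/ → [+RTR]; word edge.
Targets with no active source: positions 1 8 10 stay [-emphatic].
[+RTR] positions on the surface: 2 3 6 12 13 14 15 16.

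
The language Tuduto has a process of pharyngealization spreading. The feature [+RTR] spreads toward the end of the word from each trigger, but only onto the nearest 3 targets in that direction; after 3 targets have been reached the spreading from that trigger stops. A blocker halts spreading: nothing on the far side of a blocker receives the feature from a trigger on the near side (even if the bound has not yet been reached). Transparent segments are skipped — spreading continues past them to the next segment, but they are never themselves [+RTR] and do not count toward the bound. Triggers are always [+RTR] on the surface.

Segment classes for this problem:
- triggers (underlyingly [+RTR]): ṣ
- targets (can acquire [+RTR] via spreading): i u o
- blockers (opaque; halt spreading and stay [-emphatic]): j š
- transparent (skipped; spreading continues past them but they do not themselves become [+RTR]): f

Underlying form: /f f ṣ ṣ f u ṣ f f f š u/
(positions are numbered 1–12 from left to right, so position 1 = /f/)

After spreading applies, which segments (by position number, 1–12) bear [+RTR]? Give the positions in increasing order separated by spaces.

3 4 6 7

From /ṣ/ at 3 rightward: 4 /ṣ/ is itself a trigger — this domain ends here.
From /ṣ/ at 4 rightward: 5 /f/ transparent; 6 /u/ → [+RTR]; 7 /ṣ/ is itself a trigger — this domain ends here.
From /ṣ/ at 7 rightward: 8 /f/ transparent; 9 /f/ transparent; 10 /f/ transparent; 11 /š/ blocks.
Target with no active source: position 12 stays [-emphatic].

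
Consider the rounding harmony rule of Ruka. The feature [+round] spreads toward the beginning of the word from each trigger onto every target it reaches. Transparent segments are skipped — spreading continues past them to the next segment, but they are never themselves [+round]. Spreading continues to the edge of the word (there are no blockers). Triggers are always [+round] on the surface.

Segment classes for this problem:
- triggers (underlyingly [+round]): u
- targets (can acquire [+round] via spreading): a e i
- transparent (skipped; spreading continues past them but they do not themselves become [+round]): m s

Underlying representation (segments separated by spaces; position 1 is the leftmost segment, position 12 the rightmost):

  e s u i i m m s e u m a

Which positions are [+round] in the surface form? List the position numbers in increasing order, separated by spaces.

From /u/ at 3 leftward: 2 /s/ transparent; 1 /e/ → [+round]; word edge.
From /u/ at 10 leftward: 9 /e/ → [+round]; 8 /s/ transparent; 7 /m/ transparent; 6 /m/ transparent; 5 /i/ → [+round]; 4 /i/ → [+round]; 3 /u/ is itself a trigger — this domain ends here.
Target with no active source: position 12 stays [-round].

1 3 4 5 9 10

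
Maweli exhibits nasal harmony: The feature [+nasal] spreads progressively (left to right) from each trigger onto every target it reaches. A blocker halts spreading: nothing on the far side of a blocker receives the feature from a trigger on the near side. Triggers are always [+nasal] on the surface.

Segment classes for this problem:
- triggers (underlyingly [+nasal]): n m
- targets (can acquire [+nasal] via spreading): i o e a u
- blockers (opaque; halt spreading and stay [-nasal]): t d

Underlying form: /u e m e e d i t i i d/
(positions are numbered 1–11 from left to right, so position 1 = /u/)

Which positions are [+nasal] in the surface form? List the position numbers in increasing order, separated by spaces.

3 4 5

From /m/ at 3 rightward: 4 /e/ → [+nasal]; 5 /e/ → [+nasal]; 6 /d/ blocks.
Targets with no active source: positions 1 2 7 9 10 stay [-nasal].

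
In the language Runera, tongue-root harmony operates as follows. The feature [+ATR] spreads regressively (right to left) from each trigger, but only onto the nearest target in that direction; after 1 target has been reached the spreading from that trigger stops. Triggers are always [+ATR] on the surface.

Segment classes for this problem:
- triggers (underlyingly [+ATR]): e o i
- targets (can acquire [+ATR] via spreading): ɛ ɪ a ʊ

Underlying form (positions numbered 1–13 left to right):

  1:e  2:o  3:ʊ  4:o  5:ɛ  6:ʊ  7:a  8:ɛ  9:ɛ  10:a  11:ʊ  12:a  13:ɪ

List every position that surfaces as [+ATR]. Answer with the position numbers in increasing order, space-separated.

From /e/ at 1 leftward: word edge.
From /o/ at 2 leftward: 1 /e/ is itself a trigger — this domain ends here.
From /o/ at 4 leftward: 3 /ʊ/ → [+ATR]; bound reached.
Targets with no active source: positions 5 6 7 8 9 10 11 12 13 stay [-ATR].

1 2 3 4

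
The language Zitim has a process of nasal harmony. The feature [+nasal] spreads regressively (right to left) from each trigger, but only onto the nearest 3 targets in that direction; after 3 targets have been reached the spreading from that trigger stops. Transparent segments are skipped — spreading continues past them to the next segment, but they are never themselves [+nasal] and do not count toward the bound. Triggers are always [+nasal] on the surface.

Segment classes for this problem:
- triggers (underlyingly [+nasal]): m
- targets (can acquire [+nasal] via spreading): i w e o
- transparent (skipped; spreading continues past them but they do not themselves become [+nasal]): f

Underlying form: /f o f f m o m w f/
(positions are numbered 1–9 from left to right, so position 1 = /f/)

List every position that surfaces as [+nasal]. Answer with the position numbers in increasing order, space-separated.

2 5 6 7

From /m/ at 5 leftward: 4 /f/ transparent; 3 /f/ transparent; 2 /o/ → [+nasal]; 1 /f/ transparent; word edge.
From /m/ at 7 leftward: 6 /o/ → [+nasal]; 5 /m/ is itself a trigger — this domain ends here.
Target with no active source: position 8 stays [-nasal].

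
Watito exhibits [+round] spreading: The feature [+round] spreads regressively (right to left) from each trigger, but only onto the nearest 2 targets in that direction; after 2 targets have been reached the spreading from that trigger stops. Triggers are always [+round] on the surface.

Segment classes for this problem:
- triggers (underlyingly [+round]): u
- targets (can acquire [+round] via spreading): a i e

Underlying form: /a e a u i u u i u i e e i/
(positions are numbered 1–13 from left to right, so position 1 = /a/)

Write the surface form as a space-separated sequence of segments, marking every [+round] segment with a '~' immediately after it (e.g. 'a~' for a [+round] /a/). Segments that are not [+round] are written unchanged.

a e~ a~ u~ i~ u~ u~ i~ u~ i e e i

From /u/ at 4 leftward: 3 /a/ → [+round]; 2 /e/ → [+round]; bound reached.
From /u/ at 6 leftward: 5 /i/ → [+round]; 4 /u/ is itself a trigger — this domain ends here.
From /u/ at 7 leftward: 6 /u/ is itself a trigger — this domain ends here.
From /u/ at 9 leftward: 8 /i/ → [+round]; 7 /u/ is itself a trigger — this domain ends here.
Targets with no active source: positions 1 10 11 12 13 stay [-round].
[+round] positions on the surface: 2 3 4 5 6 7 8 9.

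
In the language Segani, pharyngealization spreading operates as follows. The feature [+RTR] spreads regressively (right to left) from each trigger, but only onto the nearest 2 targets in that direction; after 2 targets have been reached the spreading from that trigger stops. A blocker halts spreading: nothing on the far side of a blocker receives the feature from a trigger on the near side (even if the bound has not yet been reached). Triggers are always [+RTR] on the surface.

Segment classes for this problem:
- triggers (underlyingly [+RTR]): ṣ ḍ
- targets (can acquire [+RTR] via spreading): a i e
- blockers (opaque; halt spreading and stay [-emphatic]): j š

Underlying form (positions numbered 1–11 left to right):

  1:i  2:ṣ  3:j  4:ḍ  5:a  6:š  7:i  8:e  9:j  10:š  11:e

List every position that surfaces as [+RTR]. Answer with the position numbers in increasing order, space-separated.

From /ṣ/ at 2 leftward: 1 /i/ → [+RTR]; word edge.
From /ḍ/ at 4 leftward: 3 /j/ blocks.
Targets with no active source: positions 5 7 8 11 stay [-emphatic].

1 2 4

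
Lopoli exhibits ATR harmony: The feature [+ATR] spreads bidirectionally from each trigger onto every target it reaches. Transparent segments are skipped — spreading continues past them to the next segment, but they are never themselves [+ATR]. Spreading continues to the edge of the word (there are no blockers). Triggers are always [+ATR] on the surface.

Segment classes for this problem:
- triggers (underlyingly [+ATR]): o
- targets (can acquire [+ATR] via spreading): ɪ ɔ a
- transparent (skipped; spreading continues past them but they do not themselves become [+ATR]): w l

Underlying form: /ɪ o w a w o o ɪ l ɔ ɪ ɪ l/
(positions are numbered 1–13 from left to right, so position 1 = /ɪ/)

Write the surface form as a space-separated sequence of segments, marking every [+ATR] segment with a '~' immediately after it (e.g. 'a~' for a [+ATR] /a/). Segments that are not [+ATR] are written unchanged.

ɪ~ o~ w a~ w o~ o~ ɪ~ l ɔ~ ɪ~ ɪ~ l

From /o/ at 2 rightward: 3 /w/ transparent; 4 /a/ → [+ATR]; 5 /w/ transparent; 6 /o/ is itself a trigger — this domain ends here.
From /o/ at 2 leftward: 1 /ɪ/ → [+ATR]; word edge.
From /o/ at 6 rightward: 7 /o/ is itself a trigger — this domain ends here.
From /o/ at 6 leftward: 5 /w/ transparent; 4 /a/ → [+ATR]; 3 /w/ transparent; 2 /o/ is itself a trigger — this domain ends here.
From /o/ at 7 rightward: 8 /ɪ/ → [+ATR]; 9 /l/ transparent; 10 /ɔ/ → [+ATR]; 11 /ɪ/ → [+ATR]; 12 /ɪ/ → [+ATR]; 13 /l/ transparent; word edge.
From /o/ at 7 leftward: 6 /o/ is itself a trigger — this domain ends here.
[+ATR] positions on the surface: 1 2 4 6 7 8 10 11 12.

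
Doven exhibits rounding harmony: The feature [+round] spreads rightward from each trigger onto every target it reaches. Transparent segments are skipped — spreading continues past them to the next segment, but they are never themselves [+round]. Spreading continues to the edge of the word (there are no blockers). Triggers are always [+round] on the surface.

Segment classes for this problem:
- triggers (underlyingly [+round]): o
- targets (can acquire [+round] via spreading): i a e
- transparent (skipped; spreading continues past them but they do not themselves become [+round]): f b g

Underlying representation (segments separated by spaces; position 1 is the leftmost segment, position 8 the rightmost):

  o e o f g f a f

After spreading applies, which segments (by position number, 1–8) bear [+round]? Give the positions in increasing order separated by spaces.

1 2 3 7

From /o/ at 1 rightward: 2 /e/ → [+round]; 3 /o/ is itself a trigger — this domain ends here.
From /o/ at 3 rightward: 4 /f/ transparent; 5 /g/ transparent; 6 /f/ transparent; 7 /a/ → [+round]; 8 /f/ transparent; word edge.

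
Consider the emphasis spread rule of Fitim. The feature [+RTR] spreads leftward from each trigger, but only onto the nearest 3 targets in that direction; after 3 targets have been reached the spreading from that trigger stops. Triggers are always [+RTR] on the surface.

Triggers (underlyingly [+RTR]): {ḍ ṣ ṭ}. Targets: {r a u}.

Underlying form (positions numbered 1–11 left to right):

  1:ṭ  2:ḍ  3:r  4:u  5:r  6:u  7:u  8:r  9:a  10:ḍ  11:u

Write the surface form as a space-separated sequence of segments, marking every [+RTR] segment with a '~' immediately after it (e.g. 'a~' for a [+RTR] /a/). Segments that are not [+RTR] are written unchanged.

From /ṭ/ at 1 leftward: word edge.
From /ḍ/ at 2 leftward: 1 /ṭ/ is itself a trigger — this domain ends here.
From /ḍ/ at 10 leftward: 9 /a/ → [+RTR]; 8 /r/ → [+RTR]; 7 /u/ → [+RTR]; bound reached.
Targets with no active source: positions 3 4 5 6 11 stay [-emphatic].
[+RTR] positions on the surface: 1 2 7 8 9 10.

ṭ~ ḍ~ r u r u u~ r~ a~ ḍ~ u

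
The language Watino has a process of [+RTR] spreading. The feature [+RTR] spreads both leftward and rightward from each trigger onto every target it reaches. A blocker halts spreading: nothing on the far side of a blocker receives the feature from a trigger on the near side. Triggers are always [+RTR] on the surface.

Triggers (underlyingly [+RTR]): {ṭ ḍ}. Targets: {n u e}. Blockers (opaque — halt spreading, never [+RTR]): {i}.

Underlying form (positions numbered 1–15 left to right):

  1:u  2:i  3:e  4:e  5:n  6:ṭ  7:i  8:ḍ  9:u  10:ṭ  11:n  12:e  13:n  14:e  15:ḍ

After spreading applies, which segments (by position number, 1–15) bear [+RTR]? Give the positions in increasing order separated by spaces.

3 4 5 6 8 9 10 11 12 13 14 15

From /ṭ/ at 6 rightward: 7 /i/ blocks.
From /ṭ/ at 6 leftward: 5 /n/ → [+RTR]; 4 /e/ → [+RTR]; 3 /e/ → [+RTR]; 2 /i/ blocks.
From /ḍ/ at 8 rightward: 9 /u/ → [+RTR]; 10 /ṭ/ is itself a trigger — this domain ends here.
From /ḍ/ at 8 leftward: 7 /i/ blocks.
From /ṭ/ at 10 rightward: 11 /n/ → [+RTR]; 12 /e/ → [+RTR]; 13 /n/ → [+RTR]; 14 /e/ → [+RTR]; 15 /ḍ/ is itself a trigger — this domain ends here.
From /ṭ/ at 10 leftward: 9 /u/ → [+RTR]; 8 /ḍ/ is itself a trigger — this domain ends here.
From /ḍ/ at 15 rightward: word edge.
From /ḍ/ at 15 leftward: 14 /e/ → [+RTR]; 13 /n/ → [+RTR]; 12 /e/ → [+RTR]; 11 /n/ → [+RTR]; 10 /ṭ/ is itself a trigger — this domain ends here.
Target with no active source: position 1 stays [-emphatic].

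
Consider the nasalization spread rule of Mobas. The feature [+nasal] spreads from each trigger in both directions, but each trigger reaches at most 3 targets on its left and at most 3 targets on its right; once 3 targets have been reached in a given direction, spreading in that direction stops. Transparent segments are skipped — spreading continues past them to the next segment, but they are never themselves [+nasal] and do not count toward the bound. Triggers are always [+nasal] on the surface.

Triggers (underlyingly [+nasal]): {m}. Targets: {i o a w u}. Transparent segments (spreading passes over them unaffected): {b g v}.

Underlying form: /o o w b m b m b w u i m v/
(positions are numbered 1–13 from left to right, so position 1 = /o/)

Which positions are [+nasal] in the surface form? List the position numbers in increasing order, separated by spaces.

From /m/ at 5 rightward: 6 /b/ transparent; 7 /m/ is itself a trigger — this domain ends here.
From /m/ at 5 leftward: 4 /b/ transparent; 3 /w/ → [+nasal]; 2 /o/ → [+nasal]; 1 /o/ → [+nasal]; bound reached.
From /m/ at 7 rightward: 8 /b/ transparent; 9 /w/ → [+nasal]; 10 /u/ → [+nasal]; 11 /i/ → [+nasal]; bound reached.
From /m/ at 7 leftward: 6 /b/ transparent; 5 /m/ is itself a trigger — this domain ends here.
From /m/ at 12 rightward: 13 /v/ transparent; word edge.
From /m/ at 12 leftward: 11 /i/ → [+nasal]; 10 /u/ → [+nasal]; 9 /w/ → [+nasal]; bound reached.

1 2 3 5 7 9 10 11 12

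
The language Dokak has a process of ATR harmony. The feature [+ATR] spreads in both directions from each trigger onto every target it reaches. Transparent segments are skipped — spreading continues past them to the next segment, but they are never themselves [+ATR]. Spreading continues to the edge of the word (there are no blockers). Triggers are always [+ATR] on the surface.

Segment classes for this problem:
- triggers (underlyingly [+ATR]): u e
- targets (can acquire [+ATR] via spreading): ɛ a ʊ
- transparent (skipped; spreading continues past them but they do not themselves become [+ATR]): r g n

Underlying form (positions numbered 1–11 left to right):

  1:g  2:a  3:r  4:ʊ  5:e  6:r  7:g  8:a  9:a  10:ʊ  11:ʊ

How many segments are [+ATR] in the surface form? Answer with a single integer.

7

From /e/ at 5 rightward: 6 /r/ transparent; 7 /g/ transparent; 8 /a/ → [+ATR]; 9 /a/ → [+ATR]; 10 /ʊ/ → [+ATR]; 11 /ʊ/ → [+ATR]; word edge.
From /e/ at 5 leftward: 4 /ʊ/ → [+ATR]; 3 /r/ transparent; 2 /a/ → [+ATR]; 1 /g/ transparent; word edge.
[+ATR] positions on the surface: 2 4 5 8 9 10 11.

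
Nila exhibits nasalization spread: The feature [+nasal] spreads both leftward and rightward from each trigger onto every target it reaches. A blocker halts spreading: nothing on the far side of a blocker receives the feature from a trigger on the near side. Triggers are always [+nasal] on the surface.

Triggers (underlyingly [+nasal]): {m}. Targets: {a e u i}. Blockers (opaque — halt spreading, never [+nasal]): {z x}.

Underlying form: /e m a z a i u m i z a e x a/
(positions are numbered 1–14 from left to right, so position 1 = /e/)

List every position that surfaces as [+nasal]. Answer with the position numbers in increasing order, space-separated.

1 2 3 5 6 7 8 9

From /m/ at 2 rightward: 3 /a/ → [+nasal]; 4 /z/ blocks.
From /m/ at 2 leftward: 1 /e/ → [+nasal]; word edge.
From /m/ at 8 rightward: 9 /i/ → [+nasal]; 10 /z/ blocks.
From /m/ at 8 leftward: 7 /u/ → [+nasal]; 6 /i/ → [+nasal]; 5 /a/ → [+nasal]; 4 /z/ blocks.
Targets with no active source: positions 11 12 14 stay [-nasal].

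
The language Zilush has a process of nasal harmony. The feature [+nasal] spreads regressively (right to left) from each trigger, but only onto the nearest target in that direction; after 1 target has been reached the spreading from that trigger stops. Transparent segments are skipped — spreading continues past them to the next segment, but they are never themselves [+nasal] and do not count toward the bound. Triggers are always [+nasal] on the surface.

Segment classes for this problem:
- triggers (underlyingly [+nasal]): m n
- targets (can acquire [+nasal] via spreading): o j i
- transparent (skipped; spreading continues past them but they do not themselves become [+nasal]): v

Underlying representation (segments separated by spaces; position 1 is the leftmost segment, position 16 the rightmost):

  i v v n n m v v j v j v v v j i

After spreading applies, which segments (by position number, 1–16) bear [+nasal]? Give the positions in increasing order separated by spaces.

1 4 5 6

From /n/ at 4 leftward: 3 /v/ transparent; 2 /v/ transparent; 1 /i/ → [+nasal]; bound reached.
From /n/ at 5 leftward: 4 /n/ is itself a trigger — this domain ends here.
From /m/ at 6 leftward: 5 /n/ is itself a trigger — this domain ends here.
Targets with no active source: positions 9 11 15 16 stay [-nasal].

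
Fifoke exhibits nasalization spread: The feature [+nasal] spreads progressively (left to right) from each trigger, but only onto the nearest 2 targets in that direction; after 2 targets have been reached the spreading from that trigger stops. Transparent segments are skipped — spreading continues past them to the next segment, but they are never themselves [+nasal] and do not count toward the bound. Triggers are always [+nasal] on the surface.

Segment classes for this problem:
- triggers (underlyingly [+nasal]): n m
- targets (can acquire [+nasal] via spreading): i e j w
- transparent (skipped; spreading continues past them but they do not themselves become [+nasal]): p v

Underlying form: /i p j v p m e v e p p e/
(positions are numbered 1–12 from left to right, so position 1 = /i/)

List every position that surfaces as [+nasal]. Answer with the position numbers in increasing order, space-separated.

From /m/ at 6 rightward: 7 /e/ → [+nasal]; 8 /v/ transparent; 9 /e/ → [+nasal]; bound reached.
Targets with no active source: positions 1 3 12 stay [-nasal].

6 7 9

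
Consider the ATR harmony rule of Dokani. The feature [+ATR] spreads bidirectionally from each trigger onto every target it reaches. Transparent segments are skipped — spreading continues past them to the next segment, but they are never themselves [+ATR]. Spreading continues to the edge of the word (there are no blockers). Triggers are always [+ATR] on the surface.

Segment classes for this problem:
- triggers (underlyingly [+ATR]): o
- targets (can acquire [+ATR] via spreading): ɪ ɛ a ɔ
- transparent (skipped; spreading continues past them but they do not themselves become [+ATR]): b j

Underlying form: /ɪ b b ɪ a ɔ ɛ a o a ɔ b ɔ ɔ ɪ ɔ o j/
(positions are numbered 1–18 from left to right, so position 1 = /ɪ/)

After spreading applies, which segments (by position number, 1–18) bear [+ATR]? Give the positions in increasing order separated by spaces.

1 4 5 6 7 8 9 10 11 13 14 15 16 17

From /o/ at 9 rightward: 10 /a/ → [+ATR]; 11 /ɔ/ → [+ATR]; 12 /b/ transparent; 13 /ɔ/ → [+ATR]; 14 /ɔ/ → [+ATR]; 15 /ɪ/ → [+ATR]; 16 /ɔ/ → [+ATR]; 17 /o/ is itself a trigger — this domain ends here.
From /o/ at 9 leftward: 8 /a/ → [+ATR]; 7 /ɛ/ → [+ATR]; 6 /ɔ/ → [+ATR]; 5 /a/ → [+ATR]; 4 /ɪ/ → [+ATR]; 3 /b/ transparent; 2 /b/ transparent; 1 /ɪ/ → [+ATR]; word edge.
From /o/ at 17 rightward: 18 /j/ transparent; word edge.
From /o/ at 17 leftward: 16 /ɔ/ → [+ATR]; 15 /ɪ/ → [+ATR]; 14 /ɔ/ → [+ATR]; 13 /ɔ/ → [+ATR]; 12 /b/ transparent; 11 /ɔ/ → [+ATR]; 10 /a/ → [+ATR]; 9 /o/ is itself a trigger — this domain ends here.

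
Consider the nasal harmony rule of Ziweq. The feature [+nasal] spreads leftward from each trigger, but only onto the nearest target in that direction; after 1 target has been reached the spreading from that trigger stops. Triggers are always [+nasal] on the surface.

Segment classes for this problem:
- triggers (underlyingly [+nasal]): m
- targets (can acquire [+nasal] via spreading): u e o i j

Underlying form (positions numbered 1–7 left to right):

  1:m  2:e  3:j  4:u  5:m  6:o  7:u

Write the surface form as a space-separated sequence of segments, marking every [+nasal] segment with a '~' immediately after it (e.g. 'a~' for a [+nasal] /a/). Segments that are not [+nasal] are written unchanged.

m~ e j u~ m~ o u

From /m/ at 1 leftward: word edge.
From /m/ at 5 leftward: 4 /u/ → [+nasal]; bound reached.
Targets with no active source: positions 2 3 6 7 stay [-nasal].
[+nasal] positions on the surface: 1 4 5.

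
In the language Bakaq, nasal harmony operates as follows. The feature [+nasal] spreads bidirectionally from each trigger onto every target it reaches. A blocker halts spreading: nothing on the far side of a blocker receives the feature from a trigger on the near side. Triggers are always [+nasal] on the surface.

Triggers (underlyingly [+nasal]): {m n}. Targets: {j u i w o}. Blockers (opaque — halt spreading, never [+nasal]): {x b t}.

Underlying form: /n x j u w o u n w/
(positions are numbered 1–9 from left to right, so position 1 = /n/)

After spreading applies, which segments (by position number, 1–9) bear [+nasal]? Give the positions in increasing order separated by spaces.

From /n/ at 1 rightward: 2 /x/ blocks.
From /n/ at 1 leftward: word edge.
From /n/ at 8 rightward: 9 /w/ → [+nasal]; word edge.
From /n/ at 8 leftward: 7 /u/ → [+nasal]; 6 /o/ → [+nasal]; 5 /w/ → [+nasal]; 4 /u/ → [+nasal]; 3 /j/ → [+nasal]; 2 /x/ blocks.

1 3 4 5 6 7 8 9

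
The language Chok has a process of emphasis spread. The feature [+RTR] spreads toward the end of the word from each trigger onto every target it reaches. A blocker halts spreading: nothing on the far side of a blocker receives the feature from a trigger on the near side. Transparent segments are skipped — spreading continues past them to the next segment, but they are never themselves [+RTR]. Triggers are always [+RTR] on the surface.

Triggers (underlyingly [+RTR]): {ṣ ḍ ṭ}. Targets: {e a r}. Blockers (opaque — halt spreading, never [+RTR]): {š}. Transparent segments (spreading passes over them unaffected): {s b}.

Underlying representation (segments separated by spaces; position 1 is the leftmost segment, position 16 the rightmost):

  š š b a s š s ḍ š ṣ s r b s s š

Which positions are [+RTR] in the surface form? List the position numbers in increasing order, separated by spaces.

8 10 12

From /ḍ/ at 8 rightward: 9 /š/ blocks.
From /ṣ/ at 10 rightward: 11 /s/ transparent; 12 /r/ → [+RTR]; 13 /b/ transparent; 14 /s/ transparent; 15 /s/ transparent; 16 /š/ blocks.
Target with no active source: position 4 stays [-emphatic].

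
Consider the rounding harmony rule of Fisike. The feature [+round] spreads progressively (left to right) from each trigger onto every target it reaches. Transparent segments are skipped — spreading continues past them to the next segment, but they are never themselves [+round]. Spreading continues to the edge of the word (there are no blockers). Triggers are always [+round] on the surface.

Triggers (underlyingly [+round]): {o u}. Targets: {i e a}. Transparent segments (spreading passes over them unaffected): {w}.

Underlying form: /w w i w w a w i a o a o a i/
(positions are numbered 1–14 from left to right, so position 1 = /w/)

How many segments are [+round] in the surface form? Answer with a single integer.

5

From /o/ at 10 rightward: 11 /a/ → [+round]; 12 /o/ is itself a trigger — this domain ends here.
From /o/ at 12 rightward: 13 /a/ → [+round]; 14 /i/ → [+round]; word edge.
Targets with no active source: positions 3 6 8 9 stay [-round].
[+round] positions on the surface: 10 11 12 13 14.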